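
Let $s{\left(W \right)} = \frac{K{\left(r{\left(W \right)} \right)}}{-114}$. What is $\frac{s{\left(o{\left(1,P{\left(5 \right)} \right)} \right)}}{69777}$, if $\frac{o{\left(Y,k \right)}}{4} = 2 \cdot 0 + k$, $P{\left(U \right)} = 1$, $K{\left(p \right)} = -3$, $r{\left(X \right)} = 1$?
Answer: $\frac{1}{2651526} \approx 3.7714 \cdot 10^{-7}$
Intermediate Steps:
$o{\left(Y,k \right)} = 4 k$ ($o{\left(Y,k \right)} = 4 \left(2 \cdot 0 + k\right) = 4 \left(0 + k\right) = 4 k$)
$s{\left(W \right)} = \frac{1}{38}$ ($s{\left(W \right)} = - \frac{3}{-114} = \left(-3\right) \left(- \frac{1}{114}\right) = \frac{1}{38}$)
$\frac{s{\left(o{\left(1,P{\left(5 \right)} \right)} \right)}}{69777} = \frac{1}{38 \cdot 69777} = \frac{1}{38} \cdot \frac{1}{69777} = \frac{1}{2651526}$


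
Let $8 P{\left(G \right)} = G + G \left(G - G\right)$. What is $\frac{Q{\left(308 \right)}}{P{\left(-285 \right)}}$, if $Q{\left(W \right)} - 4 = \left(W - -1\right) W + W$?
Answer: $- \frac{254624}{95} \approx -2680.3$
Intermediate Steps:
$P{\left(G \right)} = \frac{G}{8}$ ($P{\left(G \right)} = \frac{G + G \left(G - G\right)}{8} = \frac{G + G 0}{8} = \frac{G + 0}{8} = \frac{G}{8}$)
$Q{\left(W \right)} = 4 + W + W \left(1 + W\right)$ ($Q{\left(W \right)} = 4 + \left(\left(W - -1\right) W + W\right) = 4 + \left(\left(W + 1\right) W + W\right) = 4 + \left(\left(1 + W\right) W + W\right) = 4 + \left(W \left(1 + W\right) + W\right) = 4 + \left(W + W \left(1 + W\right)\right) = 4 + W + W \left(1 + W\right)$)
$\frac{Q{\left(308 \right)}}{P{\left(-285 \right)}} = \frac{4 + 308^{2} + 2 \cdot 308}{\frac{1}{8} \left(-285\right)} = \frac{4 + 94864 + 616}{- \frac{285}{8}} = 95484 \left(- \frac{8}{285}\right) = - \frac{254624}{95}$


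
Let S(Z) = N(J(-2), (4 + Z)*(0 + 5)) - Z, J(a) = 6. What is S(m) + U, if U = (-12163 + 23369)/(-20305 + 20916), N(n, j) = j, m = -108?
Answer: -18502/47 ≈ -393.66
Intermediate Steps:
U = 862/47 (U = 11206/611 = 11206*(1/611) = 862/47 ≈ 18.340)
S(Z) = 20 + 4*Z (S(Z) = (4 + Z)*(0 + 5) - Z = (4 + Z)*5 - Z = (20 + 5*Z) - Z = 20 + 4*Z)
S(m) + U = (20 + 4*(-108)) + 862/47 = (20 - 432) + 862/47 = -412 + 862/47 = -18502/47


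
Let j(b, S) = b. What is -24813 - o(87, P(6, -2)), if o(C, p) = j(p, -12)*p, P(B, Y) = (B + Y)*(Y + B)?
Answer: -25069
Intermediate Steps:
P(B, Y) = (B + Y)² (P(B, Y) = (B + Y)*(B + Y) = (B + Y)²)
o(C, p) = p² (o(C, p) = p*p = p²)
-24813 - o(87, P(6, -2)) = -24813 - ((6 - 2)²)² = -24813 - (4²)² = -24813 - 1*16² = -24813 - 1*256 = -24813 - 256 = -25069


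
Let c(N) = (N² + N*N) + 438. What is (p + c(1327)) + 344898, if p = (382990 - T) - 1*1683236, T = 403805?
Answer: 2163143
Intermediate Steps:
c(N) = 438 + 2*N² (c(N) = (N² + N²) + 438 = 2*N² + 438 = 438 + 2*N²)
p = -1704051 (p = (382990 - 1*403805) - 1*1683236 = (382990 - 403805) - 1683236 = -20815 - 1683236 = -1704051)
(p + c(1327)) + 344898 = (-1704051 + (438 + 2*1327²)) + 344898 = (-1704051 + (438 + 2*1760929)) + 344898 = (-1704051 + (438 + 3521858)) + 344898 = (-1704051 + 3522296) + 344898 = 1818245 + 344898 = 2163143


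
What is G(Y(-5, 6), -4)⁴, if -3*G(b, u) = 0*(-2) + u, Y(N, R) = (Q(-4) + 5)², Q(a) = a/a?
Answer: 256/81 ≈ 3.1605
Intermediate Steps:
Q(a) = 1
Y(N, R) = 36 (Y(N, R) = (1 + 5)² = 6² = 36)
G(b, u) = -u/3 (G(b, u) = -(0*(-2) + u)/3 = -(0 + u)/3 = -u/3)
G(Y(-5, 6), -4)⁴ = (-⅓*(-4))⁴ = (4/3)⁴ = 256/81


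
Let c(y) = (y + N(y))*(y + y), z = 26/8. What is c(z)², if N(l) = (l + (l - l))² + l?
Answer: 12595401/1024 ≈ 12300.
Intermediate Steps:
N(l) = l + l² (N(l) = (l + 0)² + l = l² + l = l + l²)
z = 13/4 (z = 26*(⅛) = 13/4 ≈ 3.2500)
c(y) = 2*y*(y + y*(1 + y)) (c(y) = (y + y*(1 + y))*(y + y) = (y + y*(1 + y))*(2*y) = 2*y*(y + y*(1 + y)))
c(z)² = (2*(13/4)²*(2 + 13/4))² = (2*(169/16)*(21/4))² = (3549/32)² = 12595401/1024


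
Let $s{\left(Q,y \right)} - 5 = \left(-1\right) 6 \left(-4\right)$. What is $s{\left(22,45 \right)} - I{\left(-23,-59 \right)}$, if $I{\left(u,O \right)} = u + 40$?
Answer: $12$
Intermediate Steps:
$I{\left(u,O \right)} = 40 + u$
$s{\left(Q,y \right)} = 29$ ($s{\left(Q,y \right)} = 5 + \left(-1\right) 6 \left(-4\right) = 5 - -24 = 5 + 24 = 29$)
$s{\left(22,45 \right)} - I{\left(-23,-59 \right)} = 29 - \left(40 - 23\right) = 29 - 17 = 12$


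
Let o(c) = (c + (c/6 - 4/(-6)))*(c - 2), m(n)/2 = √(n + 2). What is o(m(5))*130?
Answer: 12220/3 - 1300*√7/3 ≈ 2926.8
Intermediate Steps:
m(n) = 2*√(2 + n) (m(n) = 2*√(n + 2) = 2*√(2 + n))
o(c) = (-2 + c)*(⅔ + 7*c/6) (o(c) = (c + (c*(⅙) - 4*(-⅙)))*(-2 + c) = (c + (c/6 + ⅔))*(-2 + c) = (c + (⅔ + c/6))*(-2 + c) = (⅔ + 7*c/6)*(-2 + c) = (-2 + c)*(⅔ + 7*c/6))
o(m(5))*130 = (-4/3 - 10*√(2 + 5)/3 + 7*(2*√(2 + 5))²/6)*130 = (-4/3 - 10*√7/3 + 7*(2*√7)²/6)*130 = (-4/3 - 10*√7/3 + (7/6)*28)*130 = (-4/3 - 10*√7/3 + 98/3)*130 = (94/3 - 10*√7/3)*130 = 12220/3 - 1300*√7/3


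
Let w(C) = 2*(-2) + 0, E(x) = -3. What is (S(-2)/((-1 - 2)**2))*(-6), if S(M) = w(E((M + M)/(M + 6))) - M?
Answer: 4/3 ≈ 1.3333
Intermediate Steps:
w(C) = -4 (w(C) = -4 + 0 = -4)
S(M) = -4 - M
(S(-2)/((-1 - 2)**2))*(-6) = ((-4 - 1*(-2))/((-1 - 2)**2))*(-6) = ((-4 + 2)/((-3)**2))*(-6) = -2/9*(-6) = 4/3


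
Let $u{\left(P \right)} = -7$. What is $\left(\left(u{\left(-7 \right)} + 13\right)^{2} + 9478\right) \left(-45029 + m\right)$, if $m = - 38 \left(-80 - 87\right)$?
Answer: $-368030062$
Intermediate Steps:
$m = 6346$ ($m = \left(-38\right) \left(-167\right) = 6346$)
$\left(\left(u{\left(-7 \right)} + 13\right)^{2} + 9478\right) \left(-45029 + m\right) = \left(\left(-7 + 13\right)^{2} + 9478\right) \left(-45029 + 6346\right) = \left(6^{2} + 9478\right) \left(-38683\right) = \left(36 + 9478\right) \left(-38683\right) = 9514 \left(-38683\right) = -368030062$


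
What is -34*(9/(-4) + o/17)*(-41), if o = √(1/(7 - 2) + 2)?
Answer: -6273/2 + 82*√55/5 ≈ -3014.9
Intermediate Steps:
o = √55/5 (o = √(1/5 + 2) = √(⅕ + 2) = √(11/5) = √55/5 ≈ 1.4832)
-34*(9/(-4) + o/17)*(-41) = -34*(9/(-4) + (√55/5)/17)*(-41) = -34*(9*(-¼) + (√55/5)*(1/17))*(-41) = -34*(-9/4 + √55/85)*(-41) = (153/2 - 2*√55/5)*(-41) = -6273/2 + 82*√55/5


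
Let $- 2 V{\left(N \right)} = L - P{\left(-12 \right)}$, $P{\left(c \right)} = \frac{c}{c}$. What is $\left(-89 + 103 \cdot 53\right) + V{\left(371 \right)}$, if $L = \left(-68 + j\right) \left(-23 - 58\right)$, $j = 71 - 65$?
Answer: $\frac{5719}{2} \approx 2859.5$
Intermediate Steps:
$j = 6$
$P{\left(c \right)} = 1$
$L = 5022$ ($L = \left(-68 + 6\right) \left(-23 - 58\right) = \left(-62\right) \left(-81\right) = 5022$)
$V{\left(N \right)} = - \frac{5021}{2}$ ($V{\left(N \right)} = - \frac{5022 - 1}{2} = \left(- \frac{1}{2}\right) 5021 = - \frac{5021}{2}$)
$\left(-89 + 103 \cdot 53\right) + V{\left(371 \right)} = \left(-89 + 103 \cdot 53\right) - \frac{5021}{2} = \left(-89 + 5459\right) - \frac{5021}{2} = 5370 - \frac{5021}{2} = \frac{5719}{2}$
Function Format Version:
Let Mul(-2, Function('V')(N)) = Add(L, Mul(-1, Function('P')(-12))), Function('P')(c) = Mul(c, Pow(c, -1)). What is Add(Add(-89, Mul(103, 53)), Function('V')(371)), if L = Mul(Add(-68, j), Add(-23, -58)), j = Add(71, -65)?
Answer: Rational(5719, 2) ≈ 2859.5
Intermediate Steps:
j = 6
Function('P')(c) = 1
L = 5022 (L = Mul(Add(-68, 6), Add(-23, -58)) = Mul(-62, -81) = 5022)
Function('V')(N) = Rational(-5021, 2) (Function('V')(N) = Mul(Rational(-1, 2), Add(5022, Mul(-1, 1))) = Mul(Rational(-1, 2), Add(5022, -1)) = Mul(Rational(-1, 2), 5021) = Rational(-5021, 2))
Add(Add(-89, Mul(103, 53)), Function('V')(371)) = Add(Add(-89, Mul(103, 53)), Rational(-5021, 2)) = Add(Add(-89, 5459), Rational(-5021, 2)) = Add(5370, Rational(-5021, 2)) = Rational(5719, 2)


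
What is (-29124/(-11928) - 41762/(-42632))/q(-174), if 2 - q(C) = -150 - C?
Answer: -36244823/233069144 ≈ -0.15551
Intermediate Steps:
q(C) = 152 + C (q(C) = 2 - (-150 - C) = 2 + (150 + C) = 152 + C)
(-29124/(-11928) - 41762/(-42632))/q(-174) = (-29124/(-11928) - 41762/(-42632))/(152 - 174) = (-29124*(-1/11928) - 41762*(-1/42632))/(-22) = (2427/994 + 20881/21316)*(-1/22) = (36244823/10594052)*(-1/22) = -36244823/233069144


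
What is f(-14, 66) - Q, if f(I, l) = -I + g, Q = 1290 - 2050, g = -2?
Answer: 772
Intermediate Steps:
Q = -760
f(I, l) = -2 - I (f(I, l) = -I - 2 = -2 - I)
f(-14, 66) - Q = (-2 - 1*(-14)) - 1*(-760) = (-2 + 14) + 760 = 12 + 760 = 772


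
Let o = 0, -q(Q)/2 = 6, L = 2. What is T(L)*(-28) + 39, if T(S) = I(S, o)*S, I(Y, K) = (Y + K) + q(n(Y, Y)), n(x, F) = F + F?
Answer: 599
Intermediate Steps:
n(x, F) = 2*F
q(Q) = -12 (q(Q) = -2*6 = -12)
I(Y, K) = -12 + K + Y (I(Y, K) = (Y + K) - 12 = (K + Y) - 12 = -12 + K + Y)
T(S) = S*(-12 + S) (T(S) = (-12 + 0 + S)*S = (-12 + S)*S = S*(-12 + S))
T(L)*(-28) + 39 = (2*(-12 + 2))*(-28) + 39 = (2*(-10))*(-28) + 39 = -20*(-28) + 39 = 560 + 39 = 599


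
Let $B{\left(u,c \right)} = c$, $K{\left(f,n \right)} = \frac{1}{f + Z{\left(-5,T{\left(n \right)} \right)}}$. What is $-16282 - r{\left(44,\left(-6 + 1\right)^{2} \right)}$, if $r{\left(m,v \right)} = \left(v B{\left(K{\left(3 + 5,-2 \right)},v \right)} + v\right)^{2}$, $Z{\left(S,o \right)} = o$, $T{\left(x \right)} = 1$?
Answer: $-438782$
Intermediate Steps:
$K{\left(f,n \right)} = \frac{1}{1 + f}$ ($K{\left(f,n \right)} = \frac{1}{f + 1} = \frac{1}{1 + f}$)
$r{\left(m,v \right)} = \left(v + v^{2}\right)^{2}$ ($r{\left(m,v \right)} = \left(v v + v\right)^{2} = \left(v^{2} + v\right)^{2} = \left(v + v^{2}\right)^{2}$)
$-16282 - r{\left(44,\left(-6 + 1\right)^{2} \right)} = -16282 - \left(\left(-6 + 1\right)^{2}\right)^{2} \left(1 + \left(-6 + 1\right)^{2}\right)^{2} = -16282 - \left(\left(-5\right)^{2}\right)^{2} \left(1 + \left(-5\right)^{2}\right)^{2} = -16282 - 25^{2} \left(1 + 25\right)^{2} = -16282 - 625 \cdot 26^{2} = -16282 - 625 \cdot 676 = -16282 - 422500 = -438782$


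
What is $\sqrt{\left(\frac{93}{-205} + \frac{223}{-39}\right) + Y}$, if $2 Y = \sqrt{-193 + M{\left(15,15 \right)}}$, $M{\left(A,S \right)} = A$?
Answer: $\frac{\sqrt{-1577957160 + 127840050 i \sqrt{178}}}{15990} \approx 1.2075 + 2.7622 i$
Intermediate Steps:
$Y = \frac{i \sqrt{178}}{2}$ ($Y = \frac{\sqrt{-193 + 15}}{2} = \frac{\sqrt{-178}}{2} = \frac{i \sqrt{178}}{2} \approx 6.6708 i$)
$\sqrt{\left(\frac{93}{-205} + \frac{223}{-39}\right) + Y} = \sqrt{\left(\frac{93}{-205} + \frac{223}{-39}\right) + \frac{i \sqrt{178}}{2}} = \sqrt{\left(93 \left(- \frac{1}{205}\right) + 223 \left(- \frac{1}{39}\right)\right) + \frac{i \sqrt{178}}{2}} = \sqrt{\left(- \frac{93}{205} - \frac{223}{39}\right) + \frac{i \sqrt{178}}{2}} = \sqrt{- \frac{49342}{7995} + \frac{i \sqrt{178}}{2}}$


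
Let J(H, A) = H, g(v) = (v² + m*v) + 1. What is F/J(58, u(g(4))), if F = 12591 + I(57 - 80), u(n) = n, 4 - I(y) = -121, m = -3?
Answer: 6358/29 ≈ 219.24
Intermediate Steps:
I(y) = 125 (I(y) = 4 - 1*(-121) = 4 + 121 = 125)
g(v) = 1 + v² - 3*v (g(v) = (v² - 3*v) + 1 = 1 + v² - 3*v)
F = 12716 (F = 12591 + 125 = 12716)
F/J(58, u(g(4))) = 12716/58 = 12716*(1/58) = 6358/29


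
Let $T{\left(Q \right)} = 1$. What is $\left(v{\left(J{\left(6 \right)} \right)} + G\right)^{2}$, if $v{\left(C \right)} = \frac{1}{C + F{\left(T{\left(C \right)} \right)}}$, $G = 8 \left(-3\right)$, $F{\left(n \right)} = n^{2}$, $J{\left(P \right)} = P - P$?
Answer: $529$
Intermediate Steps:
$J{\left(P \right)} = 0$
$G = -24$
$v{\left(C \right)} = \frac{1}{1 + C}$ ($v{\left(C \right)} = \frac{1}{C + 1^{2}} = \frac{1}{C + 1} = \frac{1}{1 + C}$)
$\left(v{\left(J{\left(6 \right)} \right)} + G\right)^{2} = \left(\frac{1}{1 + 0} - 24\right)^{2} = \left(1^{-1} - 24\right)^{2} = \left(1 - 24\right)^{2} = \left(-23\right)^{2} = 529$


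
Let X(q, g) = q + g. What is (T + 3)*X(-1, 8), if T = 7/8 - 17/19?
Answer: 3171/152 ≈ 20.862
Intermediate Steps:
X(q, g) = g + q
T = -3/152 (T = 7*(⅛) - 17*1/19 = 7/8 - 17/19 = -3/152 ≈ -0.019737)
(T + 3)*X(-1, 8) = (-3/152 + 3)*(8 - 1) = (453/152)*7 = 3171/152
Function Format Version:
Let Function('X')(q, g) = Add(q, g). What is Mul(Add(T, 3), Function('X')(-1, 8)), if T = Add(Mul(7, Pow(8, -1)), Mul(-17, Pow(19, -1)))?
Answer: Rational(3171, 152) ≈ 20.862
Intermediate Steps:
Function('X')(q, g) = Add(g, q)
T = Rational(-3, 152) (T = Add(Mul(7, Rational(1, 8)), Mul(-17, Rational(1, 19))) = Add(Rational(7, 8), Rational(-17, 19)) = Rational(-3, 152) ≈ -0.019737)
Mul(Add(T, 3), Function('X')(-1, 8)) = Mul(Add(Rational(-3, 152), 3), Add(8, -1)) = Mul(Rational(453, 152), 7) = Rational(3171, 152)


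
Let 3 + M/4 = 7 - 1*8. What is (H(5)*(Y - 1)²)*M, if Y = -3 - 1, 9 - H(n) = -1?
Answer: -4000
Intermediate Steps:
H(n) = 10 (H(n) = 9 - 1*(-1) = 9 + 1 = 10)
M = -16 (M = -12 + 4*(7 - 1*8) = -12 + 4*(7 - 8) = -12 + 4*(-1) = -12 - 4 = -16)
Y = -4
(H(5)*(Y - 1)²)*M = (10*(-4 - 1)²)*(-16) = (10*(-5)²)*(-16) = (10*25)*(-16) = 250*(-16) = -4000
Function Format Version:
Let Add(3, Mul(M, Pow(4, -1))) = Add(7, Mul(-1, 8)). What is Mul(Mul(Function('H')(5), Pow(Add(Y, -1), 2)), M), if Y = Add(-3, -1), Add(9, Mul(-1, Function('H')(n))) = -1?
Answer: -4000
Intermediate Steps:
Function('H')(n) = 10 (Function('H')(n) = Add(9, Mul(-1, -1)) = Add(9, 1) = 10)
M = -16 (M = Add(-12, Mul(4, Add(7, Mul(-1, 8)))) = Add(-12, Mul(4, Add(7, -8))) = Add(-12, Mul(4, -1)) = Add(-12, -4) = -16)
Y = -4
Mul(Mul(Function('H')(5), Pow(Add(Y, -1), 2)), M) = Mul(Mul(10, Pow(Add(-4, -1), 2)), -16) = Mul(Mul(10, Pow(-5, 2)), -16) = Mul(Mul(10, 25), -16) = Mul(250, -16) = -4000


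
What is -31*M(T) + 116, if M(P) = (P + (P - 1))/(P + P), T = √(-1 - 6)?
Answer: 85 - 31*I*√7/14 ≈ 85.0 - 5.8585*I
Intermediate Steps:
T = I*√7 (T = √(-7) = I*√7 ≈ 2.6458*I)
M(P) = (-1 + 2*P)/(2*P) (M(P) = (P + (-1 + P))/((2*P)) = (-1 + 2*P)*(1/(2*P)) = (-1 + 2*P)/(2*P))
-31*M(T) + 116 = -31*(-½ + I*√7)/(I*√7) + 116 = -31*(-I*√7/7)*(-½ + I*√7) + 116 = -(-31)*I*√7*(-½ + I*√7)/7 + 116 = 31*I*√7*(-½ + I*√7)/7 + 116 = 116 + 31*I*√7*(-½ + I*√7)/7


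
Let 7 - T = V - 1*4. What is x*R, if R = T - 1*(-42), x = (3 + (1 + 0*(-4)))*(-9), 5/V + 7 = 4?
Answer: -1968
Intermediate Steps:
V = -5/3 (V = 5/(-7 + 4) = 5/(-3) = 5*(-1/3) = -5/3 ≈ -1.6667)
T = 38/3 (T = 7 - (-5/3 - 1*4) = 7 - (-5/3 - 4) = 7 - 1*(-17/3) = 7 + 17/3 = 38/3 ≈ 12.667)
x = -36 (x = (3 + (1 + 0))*(-9) = (3 + 1)*(-9) = 4*(-9) = -36)
R = 164/3 (R = 38/3 - 1*(-42) = 38/3 + 42 = 164/3 ≈ 54.667)
x*R = -36*164/3 = -1968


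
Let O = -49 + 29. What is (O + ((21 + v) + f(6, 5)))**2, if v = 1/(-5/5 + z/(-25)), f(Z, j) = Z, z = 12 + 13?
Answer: 169/4 ≈ 42.250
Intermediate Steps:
z = 25
v = -1/2 (v = 1/(-5/5 + 25/(-25)) = 1/(-5*1/5 + 25*(-1/25)) = 1/(-1 - 1) = 1/(-2) = -1/2 ≈ -0.50000)
O = -20
(O + ((21 + v) + f(6, 5)))**2 = (-20 + ((21 - 1/2) + 6))**2 = (-20 + (41/2 + 6))**2 = (-20 + 53/2)**2 = (13/2)**2 = 169/4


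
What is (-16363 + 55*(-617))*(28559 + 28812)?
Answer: -2885646558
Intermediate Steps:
(-16363 + 55*(-617))*(28559 + 28812) = (-16363 - 33935)*57371 = -50298*57371 = -2885646558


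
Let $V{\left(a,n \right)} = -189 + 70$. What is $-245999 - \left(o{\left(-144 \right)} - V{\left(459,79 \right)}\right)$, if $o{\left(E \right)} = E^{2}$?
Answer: $-266854$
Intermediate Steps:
$V{\left(a,n \right)} = -119$
$-245999 - \left(o{\left(-144 \right)} - V{\left(459,79 \right)}\right) = -245999 - \left(\left(-144\right)^{2} - -119\right) = -245999 - \left(20736 + 119\right) = -245999 - 20855 = -266854$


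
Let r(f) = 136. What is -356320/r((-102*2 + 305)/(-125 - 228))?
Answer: -2620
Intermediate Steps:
-356320/r((-102*2 + 305)/(-125 - 228)) = -356320/136 = -356320*1/136 = -2620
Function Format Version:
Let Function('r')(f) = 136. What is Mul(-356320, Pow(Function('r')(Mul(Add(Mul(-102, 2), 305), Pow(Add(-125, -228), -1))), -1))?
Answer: -2620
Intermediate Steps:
Mul(-356320, Pow(Function('r')(Mul(Add(Mul(-102, 2), 305), Pow(Add(-125, -228), -1))), -1)) = Mul(-356320, Pow(136, -1)) = Mul(-356320, Rational(1, 136)) = -2620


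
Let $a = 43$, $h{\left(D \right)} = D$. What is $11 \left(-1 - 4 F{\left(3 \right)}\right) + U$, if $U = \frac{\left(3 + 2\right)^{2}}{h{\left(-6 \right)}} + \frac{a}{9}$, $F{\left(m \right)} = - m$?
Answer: $\frac{2189}{18} \approx 121.61$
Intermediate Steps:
$U = \frac{11}{18}$ ($U = \frac{\left(3 + 2\right)^{2}}{-6} + \frac{43}{9} = 5^{2} \left(- \frac{1}{6}\right) + 43 \cdot \frac{1}{9} = 25 \left(- \frac{1}{6}\right) + \frac{43}{9} = - \frac{25}{6} + \frac{43}{9} = \frac{11}{18} \approx 0.61111$)
$11 \left(-1 - 4 F{\left(3 \right)}\right) + U = 11 \left(-1 - 4 \left(\left(-1\right) 3\right)\right) + \frac{11}{18} = 11 \left(-1 - -12\right) + \frac{11}{18} = 11 \left(-1 + 12\right) + \frac{11}{18} = 11 \cdot 11 + \frac{11}{18} = 121 + \frac{11}{18} = \frac{2189}{18}$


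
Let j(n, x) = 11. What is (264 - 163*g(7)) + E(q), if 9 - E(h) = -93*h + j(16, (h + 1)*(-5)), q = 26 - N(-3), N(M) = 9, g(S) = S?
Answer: 702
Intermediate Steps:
q = 17 (q = 26 - 1*9 = 26 - 9 = 17)
E(h) = -2 + 93*h (E(h) = 9 - (-93*h + 11) = 9 - (11 - 93*h) = 9 + (-11 + 93*h) = -2 + 93*h)
(264 - 163*g(7)) + E(q) = (264 - 163*7) + (-2 + 93*17) = (264 - 1141) + (-2 + 1581) = -877 + 1579 = 702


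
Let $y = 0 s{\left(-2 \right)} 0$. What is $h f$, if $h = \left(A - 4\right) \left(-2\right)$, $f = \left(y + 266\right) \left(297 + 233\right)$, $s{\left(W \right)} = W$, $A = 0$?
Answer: $1127840$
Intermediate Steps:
$y = 0$ ($y = 0 \left(-2\right) 0 = 0 \cdot 0 = 0$)
$f = 140980$ ($f = \left(0 + 266\right) \left(297 + 233\right) = 266 \cdot 530 = 140980$)
$h = 8$ ($h = \left(0 - 4\right) \left(-2\right) = \left(-4\right) \left(-2\right) = 8$)
$h f = 8 \cdot 140980 = 1127840$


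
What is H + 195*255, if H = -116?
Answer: 49609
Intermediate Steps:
H + 195*255 = -116 + 195*255 = -116 + 49725 = 49609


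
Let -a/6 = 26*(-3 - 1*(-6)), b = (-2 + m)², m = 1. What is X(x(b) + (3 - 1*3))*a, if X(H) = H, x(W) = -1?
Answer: 468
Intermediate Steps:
b = 1 (b = (-2 + 1)² = (-1)² = 1)
a = -468 (a = -156*(-3 - 1*(-6)) = -156*(-3 + 6) = -156*3 = -6*78 = -468)
X(x(b) + (3 - 1*3))*a = (-1 + (3 - 1*3))*(-468) = (-1 + (3 - 3))*(-468) = (-1 + 0)*(-468) = -1*(-468) = 468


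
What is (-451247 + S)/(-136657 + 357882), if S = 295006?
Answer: -156241/221225 ≈ -0.70625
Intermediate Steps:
(-451247 + S)/(-136657 + 357882) = (-451247 + 295006)/(-136657 + 357882) = -156241/221225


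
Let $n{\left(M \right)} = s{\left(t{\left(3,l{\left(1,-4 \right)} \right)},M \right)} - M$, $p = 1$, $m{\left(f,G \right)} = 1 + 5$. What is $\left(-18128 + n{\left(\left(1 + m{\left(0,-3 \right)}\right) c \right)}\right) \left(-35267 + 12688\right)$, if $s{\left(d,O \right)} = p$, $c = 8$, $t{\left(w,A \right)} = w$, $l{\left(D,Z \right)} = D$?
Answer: $410553957$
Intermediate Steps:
$m{\left(f,G \right)} = 6$
$s{\left(d,O \right)} = 1$
$n{\left(M \right)} = 1 - M$
$\left(-18128 + n{\left(\left(1 + m{\left(0,-3 \right)}\right) c \right)}\right) \left(-35267 + 12688\right) = \left(-18128 + \left(1 - \left(1 + 6\right) 8\right)\right) \left(-35267 + 12688\right) = \left(-18128 + \left(1 - 7 \cdot 8\right)\right) \left(-22579\right) = \left(-18128 + \left(1 - 56\right)\right) \left(-22579\right) = \left(-18128 - 55\right) \left(-22579\right) = \left(-18183\right) \left(-22579\right) = 410553957$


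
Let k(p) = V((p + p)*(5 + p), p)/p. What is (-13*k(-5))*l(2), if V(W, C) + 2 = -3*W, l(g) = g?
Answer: -52/5 ≈ -10.400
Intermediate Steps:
V(W, C) = -2 - 3*W
k(p) = (-2 - 6*p*(5 + p))/p (k(p) = (-2 - 3*(p + p)*(5 + p))/p = (-2 - 3*2*p*(5 + p))/p = (-2 - 6*p*(5 + p))/p)
(-13*k(-5))*l(2) = -13*(-30 - 6*(-5) - 2/(-5))*2 = -13*(-30 + 30 - 2*(-⅕))*2 = -13*(-30 + 30 + ⅖)*2 = -13*⅖*2 = -26/5*2 = -52/5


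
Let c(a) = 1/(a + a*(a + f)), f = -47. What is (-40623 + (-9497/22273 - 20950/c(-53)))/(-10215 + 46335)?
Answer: -174946895359/57464340 ≈ -3044.4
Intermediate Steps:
c(a) = 1/(a + a*(-47 + a)) (c(a) = 1/(a + a*(a - 47)) = 1/(a + a*(-47 + a)))
(-40623 + (-9497/22273 - 20950/c(-53)))/(-10215 + 46335) = (-40623 + (-9497/22273 - 20950/(1/((-53)*(-46 - 53)))))/(-10215 + 46335) = (-40623 + (-9497*1/22273 - 20950/((-1/53/(-99)))))/36120 = (-40623 + (-9497/22273 - 20950/((-1/53*(-1/99)))))*(1/36120) = (-40623 + (-9497/22273 - 20950/1/5247))*(1/36120) = (-40623 + (-9497/22273 - 20950*5247))*(1/36120) = (-40623 + (-9497/22273 - 109924650))*(1/36120) = (-40623 - 2448351738947/22273)*(1/36120) = -2449256535026/22273*1/36120 = -174946895359/57464340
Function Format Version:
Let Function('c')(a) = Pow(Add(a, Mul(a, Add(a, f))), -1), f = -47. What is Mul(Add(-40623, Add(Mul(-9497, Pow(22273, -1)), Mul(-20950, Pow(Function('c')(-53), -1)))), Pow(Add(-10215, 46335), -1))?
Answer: Rational(-174946895359, 57464340) ≈ -3044.4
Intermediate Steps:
Function('c')(a) = Pow(Add(a, Mul(a, Add(-47, a))), -1) (Function('c')(a) = Pow(Add(a, Mul(a, Add(a, -47))), -1) = Pow(Add(a, Mul(a, Add(-47, a))), -1))
Mul(Add(-40623, Add(Mul(-9497, Pow(22273, -1)), Mul(-20950, Pow(Function('c')(-53), -1)))), Pow(Add(-10215, 46335), -1)) = Mul(Add(-40623, Add(Mul(-9497, Pow(22273, -1)), Mul(-20950, Pow(Mul(Pow(-53, -1), Pow(Add(-46, -53), -1)), -1)))), Pow(Add(-10215, 46335), -1)) = Mul(Add(-40623, Add(Mul(-9497, Rational(1, 22273)), Mul(-20950, Pow(Mul(Rational(-1, 53), Pow(-99, -1)), -1)))), Pow(36120, -1)) = Mul(Add(-40623, Add(Rational(-9497, 22273), Mul(-20950, Pow(Mul(Rational(-1, 53), Rational(-1, 99)), -1)))), Rational(1, 36120)) = Mul(Add(-40623, Add(Rational(-9497, 22273), Mul(-20950, Pow(Rational(1, 5247), -1)))), Rational(1, 36120)) = Mul(Add(-40623, Add(Rational(-9497, 22273), Mul(-20950, 5247))), Rational(1, 36120)) = Mul(Add(-40623, Add(Rational(-9497, 22273), -109924650)), Rational(1, 36120)) = Mul(Add(-40623, Rational(-2448351738947, 22273)), Rational(1, 36120)) = Mul(Rational(-2449256535026, 22273), Rational(1, 36120)) = Rational(-174946895359, 57464340)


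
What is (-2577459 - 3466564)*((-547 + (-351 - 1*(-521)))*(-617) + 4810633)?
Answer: -30481470642566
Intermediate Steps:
(-2577459 - 3466564)*((-547 + (-351 - 1*(-521)))*(-617) + 4810633) = -6044023*((-547 + (-351 + 521))*(-617) + 4810633) = -6044023*((-547 + 170)*(-617) + 4810633) = -6044023*(-377*(-617) + 4810633) = -6044023*(232609 + 4810633) = -6044023*5043242 = -30481470642566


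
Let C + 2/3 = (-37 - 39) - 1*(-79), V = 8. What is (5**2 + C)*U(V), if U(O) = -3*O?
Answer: -656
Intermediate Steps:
C = 7/3 (C = -2/3 + ((-37 - 39) - 1*(-79)) = -2/3 + (-76 + 79) = -2/3 + 3 = 7/3 ≈ 2.3333)
(5**2 + C)*U(V) = (5**2 + 7/3)*(-3*8) = (25 + 7/3)*(-24) = (82/3)*(-24) = -656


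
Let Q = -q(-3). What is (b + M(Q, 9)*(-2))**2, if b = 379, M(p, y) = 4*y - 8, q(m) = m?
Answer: 104329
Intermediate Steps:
Q = 3 (Q = -1*(-3) = 3)
M(p, y) = -8 + 4*y
(b + M(Q, 9)*(-2))**2 = (379 + (-8 + 4*9)*(-2))**2 = (379 + (-8 + 36)*(-2))**2 = (379 + 28*(-2))**2 = (379 - 56)**2 = 323**2 = 104329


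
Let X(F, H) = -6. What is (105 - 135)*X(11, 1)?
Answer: 180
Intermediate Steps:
(105 - 135)*X(11, 1) = (105 - 135)*(-6) = -30*(-6) = 180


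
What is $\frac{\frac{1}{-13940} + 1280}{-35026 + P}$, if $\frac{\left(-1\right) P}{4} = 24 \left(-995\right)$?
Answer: $\frac{17843199}{843286360} \approx 0.021159$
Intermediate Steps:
$P = 95520$ ($P = - 4 \cdot 24 \left(-995\right) = \left(-4\right) \left(-23880\right) = 95520$)
$\frac{\frac{1}{-13940} + 1280}{-35026 + P} = \frac{\frac{1}{-13940} + 1280}{-35026 + 95520} = \frac{- \frac{1}{13940} + 1280}{60494} = \frac{17843199}{13940} \cdot \frac{1}{60494} = \frac{17843199}{843286360}$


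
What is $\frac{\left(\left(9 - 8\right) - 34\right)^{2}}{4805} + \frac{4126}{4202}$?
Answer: $\frac{12200704}{10095305} \approx 1.2086$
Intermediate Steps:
$\frac{\left(\left(9 - 8\right) - 34\right)^{2}}{4805} + \frac{4126}{4202} = \left(1 - 34\right)^{2} \cdot \frac{1}{4805} + 4126 \cdot \frac{1}{4202} = \left(-33\right)^{2} \cdot \frac{1}{4805} + \frac{2063}{2101} = 1089 \cdot \frac{1}{4805} + \frac{2063}{2101} = \frac{1089}{4805} + \frac{2063}{2101} = \frac{12200704}{10095305}$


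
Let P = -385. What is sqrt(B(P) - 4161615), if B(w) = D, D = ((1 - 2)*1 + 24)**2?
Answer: I*sqrt(4161086) ≈ 2039.9*I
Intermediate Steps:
D = 529 (D = (-1*1 + 24)**2 = (-1 + 24)**2 = 23**2 = 529)
B(w) = 529
sqrt(B(P) - 4161615) = sqrt(529 - 4161615) = sqrt(-4161086) = I*sqrt(4161086)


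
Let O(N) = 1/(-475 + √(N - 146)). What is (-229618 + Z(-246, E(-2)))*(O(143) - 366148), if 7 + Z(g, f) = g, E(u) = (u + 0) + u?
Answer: 18990388418226949/225628 + 229871*I*√3/225628 ≈ 8.4167e+10 + 1.7646*I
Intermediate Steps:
E(u) = 2*u (E(u) = u + u = 2*u)
Z(g, f) = -7 + g
O(N) = 1/(-475 + √(-146 + N))
(-229618 + Z(-246, E(-2)))*(O(143) - 366148) = (-229618 + (-7 - 246))*(1/(-475 + √(-146 + 143)) - 366148) = (-229618 - 253)*(1/(-475 + √(-3)) - 366148) = -229871*(1/(-475 + I*√3) - 366148) = -229871*(-366148 + 1/(-475 + I*√3)) = 84166806908 - 229871/(-475 + I*√3)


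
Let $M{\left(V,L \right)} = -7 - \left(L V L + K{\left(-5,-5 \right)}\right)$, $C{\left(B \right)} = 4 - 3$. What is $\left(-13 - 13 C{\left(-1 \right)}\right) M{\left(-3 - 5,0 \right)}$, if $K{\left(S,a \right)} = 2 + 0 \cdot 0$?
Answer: $234$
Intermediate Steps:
$C{\left(B \right)} = 1$
$K{\left(S,a \right)} = 2$ ($K{\left(S,a \right)} = 2 + 0 = 2$)
$M{\left(V,L \right)} = -9 - V L^{2}$ ($M{\left(V,L \right)} = -7 - \left(L V L + 2\right) = -7 - \left(V L^{2} + 2\right) = -7 - \left(2 + V L^{2}\right) = -9 - V L^{2}$)
$\left(-13 - 13 C{\left(-1 \right)}\right) M{\left(-3 - 5,0 \right)} = \left(-13 - 13\right) \left(-9 - \left(-3 - 5\right) 0^{2}\right) = \left(-13 - 13\right) \left(-9 - \left(-8\right) 0\right) = - 26 \left(-9 + 0\right) = \left(-26\right) \left(-9\right) = 234$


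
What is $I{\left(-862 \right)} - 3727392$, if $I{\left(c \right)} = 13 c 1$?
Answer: $-3738598$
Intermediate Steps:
$I{\left(c \right)} = 13 c$
$I{\left(-862 \right)} - 3727392 = 13 \left(-862\right) - 3727392 = -11206 - 3727392 = -3738598$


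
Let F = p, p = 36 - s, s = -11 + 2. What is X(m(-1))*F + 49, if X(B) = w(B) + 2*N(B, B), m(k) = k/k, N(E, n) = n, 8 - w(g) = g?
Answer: 454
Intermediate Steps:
w(g) = 8 - g
s = -9
p = 45 (p = 36 - 1*(-9) = 36 + 9 = 45)
F = 45
m(k) = 1
X(B) = 8 + B (X(B) = (8 - B) + 2*B = 8 + B)
X(m(-1))*F + 49 = (8 + 1)*45 + 49 = 9*45 + 49 = 405 + 49 = 454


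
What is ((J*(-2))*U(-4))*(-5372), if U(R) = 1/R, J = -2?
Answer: 5372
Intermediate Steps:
((J*(-2))*U(-4))*(-5372) = (-2*(-2)/(-4))*(-5372) = (4*(-1/4))*(-5372) = -1*(-5372) = 5372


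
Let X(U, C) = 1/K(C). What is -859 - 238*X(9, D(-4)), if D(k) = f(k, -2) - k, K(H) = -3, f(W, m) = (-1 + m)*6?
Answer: -2339/3 ≈ -779.67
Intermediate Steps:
f(W, m) = -6 + 6*m
D(k) = -18 - k (D(k) = (-6 + 6*(-2)) - k = (-6 - 12) - k = -18 - k)
X(U, C) = -⅓ (X(U, C) = 1/(-3) = -⅓)
-859 - 238*X(9, D(-4)) = -859 - 238*(-⅓) = -859 + 238/3 = -2339/3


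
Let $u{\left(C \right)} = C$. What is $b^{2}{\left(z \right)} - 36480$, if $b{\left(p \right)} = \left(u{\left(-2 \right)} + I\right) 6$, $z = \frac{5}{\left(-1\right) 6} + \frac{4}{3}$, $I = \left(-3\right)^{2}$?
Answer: $-34716$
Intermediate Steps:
$I = 9$
$z = \frac{1}{2}$ ($z = \frac{5}{-6} + 4 \cdot \frac{1}{3} = 5 \left(- \frac{1}{6}\right) + \frac{4}{3} = - \frac{5}{6} + \frac{4}{3} = \frac{1}{2} \approx 0.5$)
$b{\left(p \right)} = 42$ ($b{\left(p \right)} = \left(-2 + 9\right) 6 = 7 \cdot 6 = 42$)
$b^{2}{\left(z \right)} - 36480 = 42^{2} - 36480 = 1764 - 36480 = -34716$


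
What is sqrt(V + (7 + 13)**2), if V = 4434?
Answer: sqrt(4834) ≈ 69.527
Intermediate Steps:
sqrt(V + (7 + 13)**2) = sqrt(4434 + (7 + 13)**2) = sqrt(4434 + 20**2) = sqrt(4434 + 400) = sqrt(4834)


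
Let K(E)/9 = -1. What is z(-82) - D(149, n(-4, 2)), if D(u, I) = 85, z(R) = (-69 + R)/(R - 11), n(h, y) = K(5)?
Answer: -7754/93 ≈ -83.376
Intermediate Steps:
K(E) = -9 (K(E) = 9*(-1) = -9)
n(h, y) = -9
z(R) = (-69 + R)/(-11 + R)
z(-82) - D(149, n(-4, 2)) = (-69 - 82)/(-11 - 82) - 1*85 = -151/(-93) - 85 = -1/93*(-151) - 85 = 151/93 - 85 = -7754/93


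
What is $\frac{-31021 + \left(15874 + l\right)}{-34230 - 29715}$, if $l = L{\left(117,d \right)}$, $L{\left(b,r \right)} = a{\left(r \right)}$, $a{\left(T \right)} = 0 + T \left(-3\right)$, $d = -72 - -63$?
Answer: $\frac{48}{203} \approx 0.23645$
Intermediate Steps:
$d = -9$ ($d = -72 + 63 = -9$)
$a{\left(T \right)} = - 3 T$ ($a{\left(T \right)} = 0 - 3 T = - 3 T$)
$L{\left(b,r \right)} = - 3 r$
$l = 27$ ($l = \left(-3\right) \left(-9\right) = 27$)
$\frac{-31021 + \left(15874 + l\right)}{-34230 - 29715} = \frac{-31021 + \left(15874 + 27\right)}{-34230 - 29715} = \frac{-31021 + 15901}{-63945} = \left(-15120\right) \left(- \frac{1}{63945}\right) = \frac{48}{203}$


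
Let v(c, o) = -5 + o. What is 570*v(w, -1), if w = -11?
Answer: -3420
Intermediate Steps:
570*v(w, -1) = 570*(-5 - 1) = 570*(-6) = -3420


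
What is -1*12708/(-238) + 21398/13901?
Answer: 90873316/1654219 ≈ 54.934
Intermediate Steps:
-1*12708/(-238) + 21398/13901 = -12708*(-1/238) + 21398*(1/13901) = 6354/119 + 21398/13901 = 90873316/1654219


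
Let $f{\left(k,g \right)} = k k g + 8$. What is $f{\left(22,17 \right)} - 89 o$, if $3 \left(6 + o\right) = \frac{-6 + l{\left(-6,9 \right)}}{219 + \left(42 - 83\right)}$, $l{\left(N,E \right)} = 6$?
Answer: $8770$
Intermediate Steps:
$f{\left(k,g \right)} = 8 + g k^{2}$ ($f{\left(k,g \right)} = k^{2} g + 8 = g k^{2} + 8 = 8 + g k^{2}$)
$o = -6$ ($o = -6 + \frac{\left(-6 + 6\right) \frac{1}{219 + \left(42 - 83\right)}}{3} = -6 + \frac{0 \frac{1}{219 - 41}}{3} = -6 + \frac{0 \cdot \frac{1}{178}}{3} = -6 + \frac{1}{3} \cdot 0 = -6 + 0 = -6$)
$f{\left(22,17 \right)} - 89 o = \left(8 + 17 \cdot 22^{2}\right) - -534 = \left(8 + 17 \cdot 484\right) + 534 = \left(8 + 8228\right) + 534 = 8236 + 534 = 8770$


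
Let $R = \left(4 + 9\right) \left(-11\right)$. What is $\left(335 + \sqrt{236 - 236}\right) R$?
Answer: $-47905$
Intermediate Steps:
$R = -143$ ($R = 13 \left(-11\right) = -143$)
$\left(335 + \sqrt{236 - 236}\right) R = \left(335 + \sqrt{236 - 236}\right) \left(-143\right) = \left(335 + \sqrt{0}\right) \left(-143\right) = \left(335 + 0\right) \left(-143\right) = 335 \left(-143\right) = -47905$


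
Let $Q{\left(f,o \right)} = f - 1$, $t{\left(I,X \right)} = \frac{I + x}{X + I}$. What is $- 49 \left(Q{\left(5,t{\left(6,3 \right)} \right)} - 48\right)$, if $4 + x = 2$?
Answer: $2156$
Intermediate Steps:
$x = -2$ ($x = -4 + 2 = -2$)
$t{\left(I,X \right)} = \frac{-2 + I}{I + X}$ ($t{\left(I,X \right)} = \frac{I - 2}{X + I} = \frac{-2 + I}{I + X}$)
$Q{\left(f,o \right)} = -1 + f$ ($Q{\left(f,o \right)} = f - 1 = -1 + f$)
$- 49 \left(Q{\left(5,t{\left(6,3 \right)} \right)} - 48\right) = - 49 \left(\left(-1 + 5\right) - 48\right) = - 49 \left(4 - 48\right) = \left(-49\right) \left(-44\right) = 2156$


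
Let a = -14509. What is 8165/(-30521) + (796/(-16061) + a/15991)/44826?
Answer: -1362448023903375/5092462742697334 ≈ -0.26754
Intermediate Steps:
8165/(-30521) + (796/(-16061) + a/15991)/44826 = 8165/(-30521) + (796/(-16061) - 14509/15991)/44826 = 8165*(-1/30521) + (796*(-1/16061) - 14509*1/15991)*(1/44826) = -355/1327 + (-796/16061 - 14509/15991)*(1/44826) = -355/1327 - 245757885/256831451*1/44826 = -355/1327 - 81919295/3837575540842 = -1362448023903375/5092462742697334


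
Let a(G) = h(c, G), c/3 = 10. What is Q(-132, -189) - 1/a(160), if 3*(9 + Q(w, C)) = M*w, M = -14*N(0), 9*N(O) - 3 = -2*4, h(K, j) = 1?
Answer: -3170/9 ≈ -352.22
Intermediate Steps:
c = 30 (c = 3*10 = 30)
N(O) = -5/9 (N(O) = ⅓ + (-2*4)/9 = ⅓ + (⅑)*(-8) = ⅓ - 8/9 = -5/9)
a(G) = 1
M = 70/9 (M = -14*(-5/9) = 70/9 ≈ 7.7778)
Q(w, C) = -9 + 70*w/27 (Q(w, C) = -9 + (70*w/9)/3 = -9 + 70*w/27)
Q(-132, -189) - 1/a(160) = (-9 + (70/27)*(-132)) - 1/1 = (-9 - 3080/9) - 1*1 = -3161/9 - 1 = -3170/9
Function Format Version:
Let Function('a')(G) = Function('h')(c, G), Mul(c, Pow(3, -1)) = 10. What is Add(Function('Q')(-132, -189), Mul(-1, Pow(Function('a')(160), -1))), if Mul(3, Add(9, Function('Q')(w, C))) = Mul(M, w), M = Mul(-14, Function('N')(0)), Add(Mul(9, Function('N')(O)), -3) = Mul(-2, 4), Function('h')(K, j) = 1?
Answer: Rational(-3170, 9) ≈ -352.22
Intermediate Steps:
c = 30 (c = Mul(3, 10) = 30)
Function('N')(O) = Rational(-5, 9) (Function('N')(O) = Add(Rational(1, 3), Mul(Rational(1, 9), Mul(-2, 4))) = Add(Rational(1, 3), Mul(Rational(1, 9), -8)) = Add(Rational(1, 3), Rational(-8, 9)) = Rational(-5, 9))
Function('a')(G) = 1
M = Rational(70, 9) (M = Mul(-14, Rational(-5, 9)) = Rational(70, 9) ≈ 7.7778)
Function('Q')(w, C) = Add(-9, Mul(Rational(70, 27), w)) (Function('Q')(w, C) = Add(-9, Mul(Rational(1, 3), Mul(Rational(70, 9), w))) = Add(-9, Mul(Rational(70, 27), w)))
Add(Function('Q')(-132, -189), Mul(-1, Pow(Function('a')(160), -1))) = Add(Add(-9, Mul(Rational(70, 27), -132)), Mul(-1, Pow(1, -1))) = Add(Add(-9, Rational(-3080, 9)), Mul(-1, 1)) = Add(Rational(-3161, 9), -1) = Rational(-3170, 9)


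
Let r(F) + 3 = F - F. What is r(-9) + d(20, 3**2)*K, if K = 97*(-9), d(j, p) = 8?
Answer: -6987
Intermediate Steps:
K = -873
r(F) = -3 (r(F) = -3 + (F - F) = -3 + 0 = -3)
r(-9) + d(20, 3**2)*K = -3 + 8*(-873) = -3 - 6984 = -6987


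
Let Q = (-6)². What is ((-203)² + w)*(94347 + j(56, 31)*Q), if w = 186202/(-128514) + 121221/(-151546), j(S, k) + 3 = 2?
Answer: 12614626438348482135/3245963774 ≈ 3.8862e+9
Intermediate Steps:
j(S, k) = -1 (j(S, k) = -3 + 2 = -1)
Q = 36
w = -21898381943/9737891322 (w = 186202*(-1/128514) + 121221*(-1/151546) = -93101/64257 - 121221/151546 = -21898381943/9737891322 ≈ -2.2488)
((-203)² + w)*(94347 + j(56, 31)*Q) = ((-203)² - 21898381943/9737891322)*(94347 - 1*36) = (41209 - 21898381943/9737891322)*(94347 - 36) = (401266865106355/9737891322)*94311 = 12614626438348482135/3245963774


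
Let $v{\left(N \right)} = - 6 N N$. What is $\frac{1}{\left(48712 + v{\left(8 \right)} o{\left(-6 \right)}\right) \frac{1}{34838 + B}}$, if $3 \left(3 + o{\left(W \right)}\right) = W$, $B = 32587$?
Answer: $\frac{67425}{50632} \approx 1.3317$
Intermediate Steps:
$o{\left(W \right)} = -3 + \frac{W}{3}$
$v{\left(N \right)} = - 6 N^{2}$
$\frac{1}{\left(48712 + v{\left(8 \right)} o{\left(-6 \right)}\right) \frac{1}{34838 + B}} = \frac{1}{\left(48712 + - 6 \cdot 8^{2} \left(-3 + \frac{1}{3} \left(-6\right)\right)\right) \frac{1}{34838 + 32587}} = \frac{1}{\left(48712 + \left(-6\right) 64 \left(-3 - 2\right)\right) \frac{1}{67425}} = \frac{1}{\left(48712 - -1920\right) \frac{1}{67425}} = \frac{1}{\left(48712 + 1920\right) \frac{1}{67425}} = \frac{1}{50632 \cdot \frac{1}{67425}} = \frac{1}{\frac{50632}{67425}} = \frac{67425}{50632}$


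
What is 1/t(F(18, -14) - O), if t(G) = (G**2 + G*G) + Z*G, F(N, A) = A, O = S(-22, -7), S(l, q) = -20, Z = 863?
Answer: 1/5250 ≈ 0.00019048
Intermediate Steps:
O = -20
t(G) = 2*G**2 + 863*G (t(G) = (G**2 + G*G) + 863*G = (G**2 + G**2) + 863*G = 2*G**2 + 863*G)
1/t(F(18, -14) - O) = 1/((-14 - 1*(-20))*(863 + 2*(-14 - 1*(-20)))) = 1/((-14 + 20)*(863 + 2*(-14 + 20))) = 1/(6*(863 + 2*6)) = 1/(6*(863 + 12)) = 1/(6*875) = 1/5250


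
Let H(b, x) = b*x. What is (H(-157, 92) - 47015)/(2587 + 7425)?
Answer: -61459/10012 ≈ -6.1385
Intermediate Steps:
(H(-157, 92) - 47015)/(2587 + 7425) = (-157*92 - 47015)/(2587 + 7425) = (-14444 - 47015)/10012 = -61459*1/10012 = -61459/10012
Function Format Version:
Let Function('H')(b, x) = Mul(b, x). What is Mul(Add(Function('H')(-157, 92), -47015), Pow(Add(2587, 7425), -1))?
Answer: Rational(-61459, 10012) ≈ -6.1385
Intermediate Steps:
Mul(Add(Function('H')(-157, 92), -47015), Pow(Add(2587, 7425), -1)) = Mul(Add(Mul(-157, 92), -47015), Pow(Add(2587, 7425), -1)) = Mul(Add(-14444, -47015), Pow(10012, -1)) = Mul(-61459, Rational(1, 10012)) = Rational(-61459, 10012)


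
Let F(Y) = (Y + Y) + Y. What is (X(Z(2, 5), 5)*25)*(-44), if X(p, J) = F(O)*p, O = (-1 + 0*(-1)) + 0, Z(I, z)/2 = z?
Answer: 33000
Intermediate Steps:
Z(I, z) = 2*z
O = -1 (O = (-1 + 0) + 0 = -1 + 0 = -1)
F(Y) = 3*Y (F(Y) = 2*Y + Y = 3*Y)
X(p, J) = -3*p (X(p, J) = (3*(-1))*p = -3*p)
(X(Z(2, 5), 5)*25)*(-44) = (-6*5*25)*(-44) = (-3*10*25)*(-44) = -30*25*(-44) = -750*(-44) = 33000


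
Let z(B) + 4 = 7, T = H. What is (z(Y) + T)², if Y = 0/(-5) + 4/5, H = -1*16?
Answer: 169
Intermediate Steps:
H = -16
T = -16
Y = ⅘ (Y = 0*(-⅕) + 4*(⅕) = 0 + ⅘ = ⅘ ≈ 0.80000)
z(B) = 3 (z(B) = -4 + 7 = 3)
(z(Y) + T)² = (3 - 16)² = (-13)² = 169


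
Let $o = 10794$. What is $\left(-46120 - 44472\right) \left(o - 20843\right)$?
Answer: $910359008$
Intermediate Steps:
$\left(-46120 - 44472\right) \left(o - 20843\right) = \left(-46120 - 44472\right) \left(10794 - 20843\right) = \left(-90592\right) \left(-10049\right) = 910359008$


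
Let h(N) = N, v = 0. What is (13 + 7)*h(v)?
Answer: 0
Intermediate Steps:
(13 + 7)*h(v) = (13 + 7)*0 = 20*0 = 0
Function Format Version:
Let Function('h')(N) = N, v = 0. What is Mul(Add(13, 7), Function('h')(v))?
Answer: 0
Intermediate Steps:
Mul(Add(13, 7), Function('h')(v)) = Mul(Add(13, 7), 0) = Mul(20, 0) = 0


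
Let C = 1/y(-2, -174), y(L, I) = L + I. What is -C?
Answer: 1/176 ≈ 0.0056818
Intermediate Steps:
y(L, I) = I + L
C = -1/176 (C = 1/(-174 - 2) = 1/(-176) = -1/176 ≈ -0.0056818)
-C = -1*(-1/176) = 1/176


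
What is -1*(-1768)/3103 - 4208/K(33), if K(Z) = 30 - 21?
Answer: -13041512/27927 ≈ -466.99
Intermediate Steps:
K(Z) = 9
-1*(-1768)/3103 - 4208/K(33) = -1*(-1768)/3103 - 4208/9 = 1768*(1/3103) - 4208*⅑ = 1768/3103 - 4208/9 = -13041512/27927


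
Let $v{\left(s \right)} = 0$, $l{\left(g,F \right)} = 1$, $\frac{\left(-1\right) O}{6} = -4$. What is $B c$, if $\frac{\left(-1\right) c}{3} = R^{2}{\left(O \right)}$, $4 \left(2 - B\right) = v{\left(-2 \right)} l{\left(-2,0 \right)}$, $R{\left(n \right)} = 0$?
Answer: $0$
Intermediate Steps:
$O = 24$ ($O = \left(-6\right) \left(-4\right) = 24$)
$B = 2$ ($B = 2 - \frac{0 \cdot 1}{4} = 2 - 0 = 2 + 0 = 2$)
$c = 0$ ($c = - 3 \cdot 0^{2} = \left(-3\right) 0 = 0$)
$B c = 2 \cdot 0 = 0$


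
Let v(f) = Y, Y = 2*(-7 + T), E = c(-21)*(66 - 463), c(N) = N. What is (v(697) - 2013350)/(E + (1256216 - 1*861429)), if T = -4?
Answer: -503343/100781 ≈ -4.9944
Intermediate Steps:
E = 8337 (E = -21*(66 - 463) = -21*(-397) = 8337)
Y = -22 (Y = 2*(-7 - 4) = 2*(-11) = -22)
v(f) = -22
(v(697) - 2013350)/(E + (1256216 - 1*861429)) = (-22 - 2013350)/(8337 + (1256216 - 1*861429)) = -2013372/(8337 + (1256216 - 861429)) = -2013372/(8337 + 394787) = -2013372/403124 = -2013372*1/403124 = -503343/100781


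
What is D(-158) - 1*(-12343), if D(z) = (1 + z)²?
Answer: 36992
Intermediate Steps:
D(-158) - 1*(-12343) = (1 - 158)² - 1*(-12343) = (-157)² + 12343 = 24649 + 12343 = 36992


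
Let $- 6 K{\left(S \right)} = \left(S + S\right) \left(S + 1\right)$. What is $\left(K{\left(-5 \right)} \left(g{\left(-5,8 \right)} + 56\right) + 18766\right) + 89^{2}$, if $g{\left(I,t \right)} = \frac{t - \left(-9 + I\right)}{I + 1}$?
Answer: $\frac{79051}{3} \approx 26350.0$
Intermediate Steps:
$g{\left(I,t \right)} = \frac{9 + t - I}{1 + I}$
$K{\left(S \right)} = - \frac{S \left(1 + S\right)}{3}$ ($K{\left(S \right)} = - \frac{\left(S + S\right) \left(S + 1\right)}{6} = - \frac{2 S \left(1 + S\right)}{6} = - \frac{S \left(1 + S\right)}{3}$)
$\left(K{\left(-5 \right)} \left(g{\left(-5,8 \right)} + 56\right) + 18766\right) + 89^{2} = \left(\left(- \frac{1}{3}\right) \left(-5\right) \left(1 - 5\right) \left(\frac{9 + 8 - -5}{1 - 5} + 56\right) + 18766\right) + 89^{2} = \left(\left(- \frac{1}{3}\right) \left(-5\right) \left(-4\right) \left(\frac{9 + 8 + 5}{-4} + 56\right) + 18766\right) + 7921 = \left(- \frac{20 \left(\left(- \frac{1}{4}\right) 22 + 56\right)}{3} + 18766\right) + 7921 = \left(- \frac{20 \left(- \frac{11}{2} + 56\right)}{3} + 18766\right) + 7921 = \left(\left(- \frac{20}{3}\right) \frac{101}{2} + 18766\right) + 7921 = \left(- \frac{1010}{3} + 18766\right) + 7921 = \frac{55288}{3} + 7921 = \frac{79051}{3}$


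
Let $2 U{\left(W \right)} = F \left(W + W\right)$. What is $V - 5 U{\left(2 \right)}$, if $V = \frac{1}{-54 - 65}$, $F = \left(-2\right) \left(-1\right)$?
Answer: $- \frac{2381}{119} \approx -20.008$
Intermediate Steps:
$F = 2$
$V = - \frac{1}{119}$ ($V = \frac{1}{-119} = - \frac{1}{119} \approx -0.0084034$)
$U{\left(W \right)} = 2 W$ ($U{\left(W \right)} = \frac{2 \left(W + W\right)}{2} = \frac{2 \cdot 2 W}{2} = \frac{4 W}{2} = 2 W$)
$V - 5 U{\left(2 \right)} = - \frac{1}{119} - 5 \cdot 2 \cdot 2 = - \frac{1}{119} - 20 = - \frac{2381}{119}$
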